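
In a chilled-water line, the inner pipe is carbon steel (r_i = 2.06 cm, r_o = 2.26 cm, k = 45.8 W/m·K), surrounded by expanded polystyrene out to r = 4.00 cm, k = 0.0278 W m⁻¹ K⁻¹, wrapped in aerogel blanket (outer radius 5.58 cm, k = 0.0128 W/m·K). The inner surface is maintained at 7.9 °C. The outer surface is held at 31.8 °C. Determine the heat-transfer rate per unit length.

Q' = 3.23 W/m

Resistance network (inner→outer):
  R'_carbon steel = ln(0.0226/0.0206)/(2πk) = 0.09266/(2π·45.8) = 3.220×10^-4 m·K/W
  R'_expanded polystyrene = ln(0.0400/0.0226)/(2πk) = 0.5709/(2π·0.0278) = 3.269 m·K/W
  R'_aerogel blanket = ln(0.0558/0.0400)/(2πk) = 0.3329/(2π·0.0128) = 4.139 m·K/W
ΣR = 3.220×10^-4 + 3.269 + 4.139 = 7.408 m·K/W
Q' = ΔT/ΣR = (7.9 °C − 31.8 °C)/7.408 = -3.23 W/m
(Negative Q' ⇒ heat flows inward; heat gain = 3.23 W/m.)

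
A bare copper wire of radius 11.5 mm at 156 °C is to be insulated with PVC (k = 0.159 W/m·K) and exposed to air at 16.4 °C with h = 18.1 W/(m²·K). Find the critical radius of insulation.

r_cr = 0.878 cm

For a cylinder, r_cr = k_ins/h = 0.159/18.1 = 0.00878 m = 0.878 cm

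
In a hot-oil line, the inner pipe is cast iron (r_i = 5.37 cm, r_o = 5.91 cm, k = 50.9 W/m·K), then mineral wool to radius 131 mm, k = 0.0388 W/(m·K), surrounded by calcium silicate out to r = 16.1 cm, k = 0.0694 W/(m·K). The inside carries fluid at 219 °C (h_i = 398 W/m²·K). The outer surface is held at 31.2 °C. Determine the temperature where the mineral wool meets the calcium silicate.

Treat each layer as a resistance in series:
  R'_conv,in = 1/(2πr h) = 1/(2π·0.0537·398) = 0.007447 m·K/W
  R'_cast iron = ln(0.0591/0.0537)/(2πk) = 0.09582/(2π·50.9) = 2.996×10^-4 m·K/W
  R'_mineral wool = ln(0.131/0.0591)/(2πk) = 0.7960/(2π·0.0388) = 3.265 m·K/W
  R'_calcium silicate = ln(0.161/0.131)/(2πk) = 0.2062/(2π·0.0694) = 0.4729 m·K/W
ΣR = 0.007447 + 2.996×10^-4 + 3.265 + 0.4729 = 3.746 m·K/W
Q' = ΔT/ΣR = (219 °C − 31.2 °C)/3.746 = 50.13 W/m
From the inner boundary to the mineral wool/calcium silicate interface, ΣR_partial = 3.273 m·K/W.
T_interface = T_in − Q'·ΣR_partial = 219 °C − (50.13)(3.273) = 54.9 °C

T = 54.9 °C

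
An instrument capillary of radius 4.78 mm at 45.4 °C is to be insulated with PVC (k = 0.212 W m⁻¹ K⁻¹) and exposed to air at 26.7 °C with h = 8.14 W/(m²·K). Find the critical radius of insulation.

r_cr = 2.60 cm

For a cylinder, r_cr = k_ins/h = 0.212/8.14 = 0.0260 m = 2.60 cm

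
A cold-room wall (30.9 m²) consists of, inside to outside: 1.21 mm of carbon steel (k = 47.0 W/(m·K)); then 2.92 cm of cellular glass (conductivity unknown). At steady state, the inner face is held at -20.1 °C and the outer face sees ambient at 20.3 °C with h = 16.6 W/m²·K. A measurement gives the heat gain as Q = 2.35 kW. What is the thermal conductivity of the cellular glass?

k = 0.0620 W/m·K

ΣR = ΔT/Q = |-20.1 − 20.3|/2350 = 0.01719 K/W
Known resistances:
  R_carbon steel = L/(kA) = 0.00121/(47.0·30.9) = 8.332×10^-7 K/W
  R_conv,out = 1/(hA) = 1/(16.6·30.9) = 0.001950 K/W
R_cellular glass = ΣR − ΣR_known = 0.01719 − 0.001951 = 0.01524 K/W
L/(kA) = 0.01524 ⇒ k = 0.0292/(0.01524·30.9) = 0.0620 W/m·K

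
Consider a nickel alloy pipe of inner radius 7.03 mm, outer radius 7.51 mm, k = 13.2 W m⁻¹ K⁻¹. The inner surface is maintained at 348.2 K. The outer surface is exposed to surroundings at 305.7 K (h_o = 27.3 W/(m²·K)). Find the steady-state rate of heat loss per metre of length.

Q' = 54.7 W/m

Series thermal resistances, inner to outer:
  R'_nickel alloy = ln(0.00751/0.00703)/(2πk) = 0.06605/(2π·13.2) = 7.964×10^-4 m·K/W
  R'_conv,out = 1/(2πr h) = 1/(2π·0.00751·27.3) = 0.7763 m·K/W
ΣR = 7.964×10^-4 + 0.7763 = 0.7771 m·K/W
Q' = ΔT/ΣR = (348.2 K − 305.7 K)/0.7771 = 54.7 W/m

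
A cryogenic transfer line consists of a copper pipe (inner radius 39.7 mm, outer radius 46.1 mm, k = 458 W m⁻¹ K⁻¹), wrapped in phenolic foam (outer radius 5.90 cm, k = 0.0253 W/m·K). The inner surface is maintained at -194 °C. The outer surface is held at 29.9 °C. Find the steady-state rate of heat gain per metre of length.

Treat each layer as a resistance in series:
  R'_copper = ln(0.0461/0.0397)/(2πk) = 0.1495/(2π·458) = 5.194×10^-5 m·K/W
  R'_phenolic foam = ln(0.0590/0.0461)/(2πk) = 0.2467/(2π·0.0253) = 1.552 m·K/W
ΣR = 5.194×10^-5 + 1.552 = 1.552 m·K/W
Q' = ΔT/ΣR = (-194 °C − 29.9 °C)/1.552 = -144 W/m
(Negative Q' ⇒ heat flows inward; heat gain = 144 W/m.)

Q' = 144 W/m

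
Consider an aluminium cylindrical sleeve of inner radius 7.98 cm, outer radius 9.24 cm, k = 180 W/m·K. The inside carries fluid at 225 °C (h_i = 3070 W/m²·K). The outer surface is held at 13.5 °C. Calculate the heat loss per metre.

Treat each layer as a resistance in series:
  R'_conv,in = 1/(2πr h) = 1/(2π·0.0798·3070) = 6.496×10^-4 m·K/W
  R'_aluminium = ln(0.0924/0.0798)/(2πk) = 0.1466/(2π·180) = 1.296×10^-4 m·K/W
ΣR = 6.496×10^-4 + 1.296×10^-4 = 7.792×10^-4 m·K/W
Q' = ΔT/ΣR = (225 °C − 13.5 °C)/7.792×10^-4 = 2.71×10^5 W/m

Q' = 271 kW/m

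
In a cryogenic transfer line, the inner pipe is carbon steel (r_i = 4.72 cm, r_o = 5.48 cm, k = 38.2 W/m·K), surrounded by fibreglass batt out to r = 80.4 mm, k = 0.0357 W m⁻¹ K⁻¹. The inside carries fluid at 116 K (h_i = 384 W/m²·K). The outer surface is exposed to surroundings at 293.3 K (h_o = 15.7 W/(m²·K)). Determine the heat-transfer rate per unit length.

Q' = 96.1 W/m

Series thermal resistances, inner to outer:
  R'_conv,in = 1/(2πr h) = 1/(2π·0.0472·384) = 0.008781 m·K/W
  R'_carbon steel = ln(0.0548/0.0472)/(2πk) = 0.1493/(2π·38.2) = 6.220×10^-4 m·K/W
  R'_fibreglass batt = ln(0.0804/0.0548)/(2πk) = 0.3833/(2π·0.0357) = 1.709 m·K/W
  R'_conv,out = 1/(2πr h) = 1/(2π·0.0804·15.7) = 0.1261 m·K/W
ΣR = 0.008781 + 6.220×10^-4 + 1.709 + 0.1261 = 1.845 m·K/W
Q' = ΔT/ΣR = (116 K − 293.3 K)/1.845 = -96.1 W/m
(Negative Q' ⇒ heat flows inward; heat gain = 96.1 W/m.)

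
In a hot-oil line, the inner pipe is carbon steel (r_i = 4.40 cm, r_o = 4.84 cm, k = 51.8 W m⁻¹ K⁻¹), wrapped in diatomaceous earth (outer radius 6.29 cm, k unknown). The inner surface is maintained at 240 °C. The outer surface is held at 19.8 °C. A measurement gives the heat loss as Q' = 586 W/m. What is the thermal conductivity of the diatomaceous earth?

k = 0.111 W/m·K

ΣR = ΔT/Q' = |240 − 19.8|/586 = 0.3758 m·K/W
Known resistances:
  R'_carbon steel = ln(0.0484/0.0440)/(2πk) = 0.09531/(2π·51.8) = 2.928×10^-4 m·K/W
R_diatomaceous earth = ΣR − ΣR_known = 0.3758 − 2.928×10^-4 = 0.3755 m·K/W
ln(r₂/r₁)/(2πk) = 0.3755 ⇒ k = 0.2620/(2π·0.3755) = 0.111 W/m·K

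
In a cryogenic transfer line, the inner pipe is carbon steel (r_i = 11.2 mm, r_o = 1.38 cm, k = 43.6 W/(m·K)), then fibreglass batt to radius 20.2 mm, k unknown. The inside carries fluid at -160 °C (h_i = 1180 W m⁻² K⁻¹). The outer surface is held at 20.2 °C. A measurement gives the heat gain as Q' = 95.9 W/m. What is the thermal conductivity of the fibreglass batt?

ΣR = ΔT/Q' = |-160 − 20.2|/95.9 = 1.879 m·K/W
Known resistances:
  R'_conv,in = 1/(2πr h) = 1/(2π·0.0112·1180) = 0.01204 m·K/W
  R'_carbon steel = ln(0.0138/0.0112)/(2πk) = 0.2088/(2π·43.6) = 7.620×10^-4 m·K/W
R_fibreglass batt = ΣR − ΣR_known = 1.879 − 0.01280 = 1.866 m·K/W
ln(r₂/r₁)/(2πk) = 1.866 ⇒ k = 0.3810/(2π·1.866) = 0.0325 W/m·K

k = 0.0325 W/m·K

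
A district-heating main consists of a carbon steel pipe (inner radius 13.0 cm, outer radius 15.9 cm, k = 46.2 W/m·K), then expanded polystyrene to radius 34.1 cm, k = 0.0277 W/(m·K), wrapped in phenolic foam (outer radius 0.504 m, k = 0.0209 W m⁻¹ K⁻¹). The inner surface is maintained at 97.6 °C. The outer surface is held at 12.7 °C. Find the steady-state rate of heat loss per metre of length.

Series thermal resistances, inner to outer:
  R'_carbon steel = ln(0.159/0.130)/(2πk) = 0.2014/(2π·46.2) = 6.937×10^-4 m·K/W
  R'_expanded polystyrene = ln(0.341/0.159)/(2πk) = 0.7630/(2π·0.0277) = 4.384 m·K/W
  R'_phenolic foam = ln(0.504/0.341)/(2πk) = 0.3907/(2π·0.0209) = 2.975 m·K/W
ΣR = 6.937×10^-4 + 4.384 + 2.975 = 7.360 m·K/W
Q' = ΔT/ΣR = (97.6 °C − 12.7 °C)/7.360 = 11.5 W/m

Q' = 11.5 W/m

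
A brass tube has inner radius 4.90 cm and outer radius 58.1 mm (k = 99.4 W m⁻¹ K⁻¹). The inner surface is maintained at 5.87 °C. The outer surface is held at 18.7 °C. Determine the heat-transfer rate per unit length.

Q' = 47000 W/m

Q' = 2πk·ΔT/ln(r₂/r₁) = 2π × 99.4 × 12.83 / ln(0.0581/0.0490) = 47000 W/m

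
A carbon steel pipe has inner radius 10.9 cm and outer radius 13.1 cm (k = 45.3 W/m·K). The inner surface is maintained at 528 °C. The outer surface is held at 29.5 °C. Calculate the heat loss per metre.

Q' = 2πk·ΔT/ln(r₂/r₁) = 2π × 45.3 × 498.5 / ln(0.131/0.109) = 7.72×10^5 W/m

Q' = 7.72×10^5 W/m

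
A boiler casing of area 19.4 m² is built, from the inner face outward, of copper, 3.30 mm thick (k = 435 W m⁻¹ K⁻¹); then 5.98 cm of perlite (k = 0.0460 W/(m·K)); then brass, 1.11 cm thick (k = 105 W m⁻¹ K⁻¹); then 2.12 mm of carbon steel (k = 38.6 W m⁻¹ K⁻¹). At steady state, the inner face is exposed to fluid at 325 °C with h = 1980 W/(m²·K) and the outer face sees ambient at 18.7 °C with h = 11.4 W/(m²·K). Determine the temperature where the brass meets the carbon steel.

T = 38.1 °C

Treat each layer as a resistance in series:
  R_conv,in = 1/(hA) = 1/(1980·19.4) = 2.603×10^-5 K/W
  R_copper = L/(kA) = 0.00330/(435·19.4) = 3.910×10^-7 K/W
  R_perlite = L/(kA) = 0.0598/(0.0460·19.4) = 0.06701 K/W
  R_brass = L/(kA) = 0.0111/(105·19.4) = 5.449×10^-6 K/W
  R_carbon steel = L/(kA) = 0.00212/(38.6·19.4) = 2.831×10^-6 K/W
  R_conv,out = 1/(hA) = 1/(11.4·19.4) = 0.004522 K/W
ΣR = 2.603×10^-5 + 3.910×10^-7 + 0.06701 + 5.449×10^-6 + 2.831×10^-6 + 0.004522 = 0.07157 K/W
Q = ΔT/ΣR = (325 °C − 18.7 °C)/0.07157 = 4280 W
From the inner boundary to the brass/carbon steel interface, ΣR_partial = 0.06704 K/W.
T_interface = T_in − Q·ΣR_partial = 325 °C − (4280)(0.06704) = 38.1 °C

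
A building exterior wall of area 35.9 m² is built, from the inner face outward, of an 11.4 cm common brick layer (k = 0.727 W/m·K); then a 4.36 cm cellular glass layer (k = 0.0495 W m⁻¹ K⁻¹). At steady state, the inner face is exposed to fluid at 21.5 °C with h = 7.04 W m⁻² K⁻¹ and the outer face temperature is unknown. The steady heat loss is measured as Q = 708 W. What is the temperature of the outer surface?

Sum the resistances:
  R_conv,in = 1/(hA) = 1/(7.04·35.9) = 0.003957 K/W
  R_common brick = L/(kA) = 0.114/(0.727·35.9) = 0.004368 K/W
  R_cellular glass = L/(kA) = 0.0436/(0.0495·35.9) = 0.02454 K/W
ΣR = 0.03286 K/W
ΔT = Q·ΣR = 708 × 0.03286 = 23.26 K
Heat flows outward, so T_out = T_in − ΔT = 21.5 − 23.26 = -1.76 °C

T_out = -1.76 °C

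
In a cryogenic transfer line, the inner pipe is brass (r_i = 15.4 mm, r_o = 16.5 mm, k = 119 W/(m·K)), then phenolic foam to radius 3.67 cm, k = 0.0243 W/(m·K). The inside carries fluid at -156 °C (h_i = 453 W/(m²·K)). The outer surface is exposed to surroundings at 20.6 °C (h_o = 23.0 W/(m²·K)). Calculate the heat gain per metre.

Q' = 32.4 W/m

Series thermal resistances, inner to outer:
  R'_conv,in = 1/(2πr h) = 1/(2π·0.0154·453) = 0.02281 m·K/W
  R'_brass = ln(0.0165/0.0154)/(2πk) = 0.06899/(2π·119) = 9.227×10^-5 m·K/W
  R'_phenolic foam = ln(0.0367/0.0165)/(2πk) = 0.7994/(2π·0.0243) = 5.236 m·K/W
  R'_conv,out = 1/(2πr h) = 1/(2π·0.0367·23.0) = 0.1885 m·K/W
ΣR = 0.02281 + 9.227×10^-5 + 5.236 + 0.1885 = 5.447 m·K/W
Q' = ΔT/ΣR = (-156 °C − 20.6 °C)/5.447 = -32.4 W/m
(Negative Q' ⇒ heat flows inward; heat gain = 32.4 W/m.)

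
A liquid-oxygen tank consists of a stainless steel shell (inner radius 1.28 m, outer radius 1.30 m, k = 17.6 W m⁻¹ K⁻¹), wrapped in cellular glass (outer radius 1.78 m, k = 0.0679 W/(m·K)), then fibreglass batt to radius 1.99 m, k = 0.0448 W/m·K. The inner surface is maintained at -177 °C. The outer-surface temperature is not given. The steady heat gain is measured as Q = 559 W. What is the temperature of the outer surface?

T_out = 17.8 °C

Sum the resistances:
  R_stainless steel = (1/1.28 − 1/1.30)/(4πk) = 0.01202/(4π·17.6) = 5.434×10^-5 K/W
  R_cellular glass = (1/1.30 − 1/1.78)/(4πk) = 0.2074/(4π·0.0679) = 0.2431 K/W
  R_fibreglass batt = (1/1.78 − 1/1.99)/(4πk) = 0.05929/(4π·0.0448) = 0.1053 K/W
ΣR = 0.3485 K/W
ΔT = Q·ΣR = 559 × 0.3485 = 194.8 K
Heat flows inward, so T_out = T_in + ΔT = -177 + 194.8 = 17.8 °C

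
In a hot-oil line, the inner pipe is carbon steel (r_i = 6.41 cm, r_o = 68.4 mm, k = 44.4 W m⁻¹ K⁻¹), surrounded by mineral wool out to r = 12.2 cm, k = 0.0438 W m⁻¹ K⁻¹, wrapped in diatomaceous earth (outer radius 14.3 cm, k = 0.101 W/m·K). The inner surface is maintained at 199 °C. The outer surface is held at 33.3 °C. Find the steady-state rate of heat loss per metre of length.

Treat each layer as a resistance in series:
  R'_carbon steel = ln(0.0684/0.0641)/(2πk) = 0.06493/(2π·44.4) = 2.327×10^-4 m·K/W
  R'_mineral wool = ln(0.122/0.0684)/(2πk) = 0.5786/(2π·0.0438) = 2.103 m·K/W
  R'_diatomaceous earth = ln(0.143/0.122)/(2πk) = 0.1588/(2π·0.101) = 0.2503 m·K/W
ΣR = 2.327×10^-4 + 2.103 + 0.2503 = 2.354 m·K/W
Q' = ΔT/ΣR = (199 °C − 33.3 °C)/2.354 = 70.4 W/m

Q' = 70.4 W/m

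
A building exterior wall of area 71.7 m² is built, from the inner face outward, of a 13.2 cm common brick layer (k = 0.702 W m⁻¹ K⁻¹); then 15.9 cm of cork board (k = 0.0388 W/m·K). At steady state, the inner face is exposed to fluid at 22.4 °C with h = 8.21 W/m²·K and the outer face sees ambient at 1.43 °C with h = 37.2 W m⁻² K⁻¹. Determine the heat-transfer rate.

Series thermal resistances, inner to outer:
  R_conv,in = 1/(hA) = 1/(8.21·71.7) = 0.001699 K/W
  R_common brick = L/(kA) = 0.132/(0.702·71.7) = 0.002623 K/W
  R_cork board = L/(kA) = 0.159/(0.0388·71.7) = 0.05715 K/W
  R_conv,out = 1/(hA) = 1/(37.2·71.7) = 3.749×10^-4 K/W
ΣR = 0.001699 + 0.002623 + 0.05715 + 3.749×10^-4 = 0.06185 K/W
Q = ΔT/ΣR = (22.4 °C − 1.43 °C)/0.06185 = 339 W

Q = 339 W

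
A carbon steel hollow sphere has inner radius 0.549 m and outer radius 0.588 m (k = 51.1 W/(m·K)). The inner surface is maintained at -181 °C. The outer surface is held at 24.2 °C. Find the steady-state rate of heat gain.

Q = 4πk·ΔT/(1/r₁ − 1/r₂) = 4π × 51.1 × 205.2 / (1/0.549 − 1/0.588) = 1.09×10^6 W

Q = 1090 kW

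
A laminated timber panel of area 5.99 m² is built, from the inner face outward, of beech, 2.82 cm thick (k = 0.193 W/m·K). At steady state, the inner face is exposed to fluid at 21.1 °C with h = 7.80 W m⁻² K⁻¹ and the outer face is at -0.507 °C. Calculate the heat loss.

Series thermal resistances, inner to outer:
  R_conv,in = 1/(hA) = 1/(7.80·5.99) = 0.02140 K/W
  R_beech = L/(kA) = 0.0282/(0.193·5.99) = 0.02439 K/W
ΣR = 0.02140 + 0.02439 = 0.04579 K/W
Q = ΔT/ΣR = (21.1 °C − -0.507 °C)/0.04579 = 472 W

Q = 472 W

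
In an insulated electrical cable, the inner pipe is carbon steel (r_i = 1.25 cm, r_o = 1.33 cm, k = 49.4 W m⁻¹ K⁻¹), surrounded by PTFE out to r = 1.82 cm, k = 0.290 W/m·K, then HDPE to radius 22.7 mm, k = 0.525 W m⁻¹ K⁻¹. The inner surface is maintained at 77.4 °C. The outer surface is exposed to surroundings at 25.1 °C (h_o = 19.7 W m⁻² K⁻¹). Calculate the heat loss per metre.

Series thermal resistances, inner to outer:
  R'_carbon steel = ln(0.0133/0.0125)/(2πk) = 0.06204/(2π·49.4) = 1.999×10^-4 m·K/W
  R'_PTFE = ln(0.0182/0.0133)/(2πk) = 0.3137/(2π·0.290) = 0.1721 m·K/W
  R'_HDPE = ln(0.0227/0.0182)/(2πk) = 0.2209/(2π·0.525) = 0.06698 m·K/W
  R'_conv,out = 1/(2πr h) = 1/(2π·0.0227·19.7) = 0.3559 m·K/W
ΣR = 1.999×10^-4 + 0.1721 + 0.06698 + 0.3559 = 0.5952 m·K/W
Q' = ΔT/ΣR = (77.4 °C − 25.1 °C)/0.5952 = 87.9 W/m

Q' = 87.9 W/m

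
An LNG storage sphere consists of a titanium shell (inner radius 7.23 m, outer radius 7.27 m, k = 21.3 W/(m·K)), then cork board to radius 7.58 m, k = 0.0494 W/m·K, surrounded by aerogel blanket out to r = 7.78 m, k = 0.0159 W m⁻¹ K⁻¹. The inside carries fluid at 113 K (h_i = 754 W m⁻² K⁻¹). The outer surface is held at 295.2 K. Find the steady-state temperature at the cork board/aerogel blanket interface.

T = 176.4 K

Series thermal resistances, inner to outer:
  R_conv,in = 1/(4πr²h) = 1/(4π·7.23²·754) = 2.019×10^-6 K/W
  R_titanium = (1/7.23 − 1/7.27)/(4πk) = 7.610×10^-4/(4π·21.3) = 2.843×10^-6 K/W
  R_cork board = (1/7.27 − 1/7.58)/(4πk) = 0.005625/(4π·0.0494) = 0.009062 K/W
  R_aerogel blanket = (1/7.58 − 1/7.78)/(4πk) = 0.003391/(4π·0.0159) = 0.01697 K/W
ΣR = 2.019×10^-6 + 2.843×10^-6 + 0.009062 + 0.01697 = 0.02604 K/W
Q = ΔT/ΣR = (113 K − 295.2 K)/0.02604 = -6997 W
From the inner boundary to the cork board/aerogel blanket interface, ΣR_partial = 0.009067 K/W.
T_interface = T_in − Q·ΣR_partial = 113 K − (-6997)(0.009067) = 176.4 K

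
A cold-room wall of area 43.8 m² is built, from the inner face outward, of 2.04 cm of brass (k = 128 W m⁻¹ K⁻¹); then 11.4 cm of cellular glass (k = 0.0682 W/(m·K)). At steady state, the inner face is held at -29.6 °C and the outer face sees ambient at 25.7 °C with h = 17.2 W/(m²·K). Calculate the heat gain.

Series thermal resistances, inner to outer:
  R_brass = L/(kA) = 0.0204/(128·43.8) = 3.639×10^-6 K/W
  R_cellular glass = L/(kA) = 0.114/(0.0682·43.8) = 0.03816 K/W
  R_conv,out = 1/(hA) = 1/(17.2·43.8) = 0.001327 K/W
ΣR = 3.639×10^-6 + 0.03816 + 0.001327 = 0.03949 K/W
Q = ΔT/ΣR = (-29.6 °C − 25.7 °C)/0.03949 = -1400 W
(Negative Q ⇒ heat flows inward; heat gain = 1400 W.)

Q = 1400 W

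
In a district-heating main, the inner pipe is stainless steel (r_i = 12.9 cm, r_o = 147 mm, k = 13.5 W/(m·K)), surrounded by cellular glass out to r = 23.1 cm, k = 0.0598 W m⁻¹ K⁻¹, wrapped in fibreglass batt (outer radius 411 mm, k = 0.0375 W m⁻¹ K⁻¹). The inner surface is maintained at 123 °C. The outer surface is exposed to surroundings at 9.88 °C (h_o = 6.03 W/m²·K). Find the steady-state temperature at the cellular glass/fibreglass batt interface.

Series thermal resistances, inner to outer:
  R'_stainless steel = ln(0.147/0.129)/(2πk) = 0.1306/(2π·13.5) = 0.001540 m·K/W
  R'_cellular glass = ln(0.231/0.147)/(2πk) = 0.4520/(2π·0.0598) = 1.203 m·K/W
  R'_fibreglass batt = ln(0.411/0.231)/(2πk) = 0.5762/(2π·0.0375) = 2.445 m·K/W
  R'_conv,out = 1/(2πr h) = 1/(2π·0.411·6.03) = 0.06422 m·K/W
ΣR = 0.001540 + 1.203 + 2.445 + 0.06422 = 3.714 m·K/W
Q' = ΔT/ΣR = (123 °C − 9.88 °C)/3.714 = 30.46 W/m
From the inner boundary to the cellular glass/fibreglass batt interface, ΣR_partial = 1.205 m·K/W.
T_interface = T_in − Q'·ΣR_partial = 123 °C − (30.46)(1.205) = 86.3 °C

T = 86.3 °C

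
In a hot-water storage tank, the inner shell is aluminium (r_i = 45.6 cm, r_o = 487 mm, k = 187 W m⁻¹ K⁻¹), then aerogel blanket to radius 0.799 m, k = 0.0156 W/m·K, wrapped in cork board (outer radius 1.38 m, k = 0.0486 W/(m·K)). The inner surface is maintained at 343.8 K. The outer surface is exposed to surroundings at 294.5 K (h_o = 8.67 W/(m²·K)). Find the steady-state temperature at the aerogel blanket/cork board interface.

Series thermal resistances, inner to outer:
  R_aluminium = (1/0.456 − 1/0.487)/(4πk) = 0.1396/(4π·187) = 5.940×10^-5 K/W
  R_aerogel blanket = (1/0.487 − 1/0.799)/(4πk) = 0.8018/(4π·0.0156) = 4.090 K/W
  R_cork board = (1/0.799 − 1/1.38)/(4πk) = 0.5269/(4π·0.0486) = 0.8628 K/W
  R_conv,out = 1/(4πr²h) = 1/(4π·1.38²·8.67) = 0.004820 K/W
ΣR = 5.940×10^-5 + 4.090 + 0.8628 + 0.004820 = 4.958 K/W
Q = ΔT/ΣR = (343.8 K − 294.5 K)/4.958 = 9.944 W
From the inner boundary to the aerogel blanket/cork board interface, ΣR_partial = 4.090 K/W.
T_interface = T_in − Q·ΣR_partial = 343.8 K − (9.944)(4.090) = 303.1 K

T = 303.1 K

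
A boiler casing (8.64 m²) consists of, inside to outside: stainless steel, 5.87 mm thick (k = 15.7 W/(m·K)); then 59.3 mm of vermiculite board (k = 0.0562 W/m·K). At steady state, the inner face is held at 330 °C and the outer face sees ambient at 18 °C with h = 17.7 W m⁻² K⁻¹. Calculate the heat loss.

Q = 2.42 kW

Resistance network (inner→outer):
  R_stainless steel = L/(kA) = 0.00587/(15.7·8.64) = 4.327×10^-5 K/W
  R_vermiculite board = L/(kA) = 0.0593/(0.0562·8.64) = 0.1221 K/W
  R_conv,out = 1/(hA) = 1/(17.7·8.64) = 0.006539 K/W
ΣR = 4.327×10^-5 + 0.1221 + 0.006539 = 0.1287 K/W
Q = ΔT/ΣR = (330 °C − 18 °C)/0.1287 = 2420 W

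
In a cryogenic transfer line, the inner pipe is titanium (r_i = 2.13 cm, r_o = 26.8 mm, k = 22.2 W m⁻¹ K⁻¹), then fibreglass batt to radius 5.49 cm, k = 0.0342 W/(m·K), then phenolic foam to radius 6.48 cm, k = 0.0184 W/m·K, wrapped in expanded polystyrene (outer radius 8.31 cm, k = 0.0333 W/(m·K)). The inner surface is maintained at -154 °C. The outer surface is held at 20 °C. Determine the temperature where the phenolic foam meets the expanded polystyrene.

Series thermal resistances, inner to outer:
  R'_titanium = ln(0.0268/0.0213)/(2πk) = 0.2297/(2π·22.2) = 0.001647 m·K/W
  R'_fibreglass batt = ln(0.0549/0.0268)/(2πk) = 0.7171/(2π·0.0342) = 3.337 m·K/W
  R'_phenolic foam = ln(0.0648/0.0549)/(2πk) = 0.1658/(2π·0.0184) = 1.434 m·K/W
  R'_expanded polystyrene = ln(0.0831/0.0648)/(2πk) = 0.2487/(2π·0.0333) = 1.189 m·K/W
ΣR = 0.001647 + 3.337 + 1.434 + 1.189 = 5.962 m·K/W
Q' = ΔT/ΣR = (-154 °C − 20 °C)/5.962 = -29.18 W/m
From the inner boundary to the phenolic foam/expanded polystyrene interface, ΣR_partial = 4.773 m·K/W.
T_interface = T_in − Q'·ΣR_partial = -154 °C − (-29.18)(4.773) = -14.7 °C

T = -14.7 °C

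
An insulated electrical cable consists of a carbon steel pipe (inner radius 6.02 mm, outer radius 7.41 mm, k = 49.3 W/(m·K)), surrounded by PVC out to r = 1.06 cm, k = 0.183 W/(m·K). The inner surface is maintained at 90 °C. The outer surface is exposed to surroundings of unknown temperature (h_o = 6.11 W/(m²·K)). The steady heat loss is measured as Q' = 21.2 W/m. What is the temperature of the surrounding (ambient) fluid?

T_out = 31.3 °C

Series resistances:
  R'_carbon steel = ln(0.00741/0.00602)/(2πk) = 0.2077/(2π·49.3) = 6.707×10^-4 m·K/W
  R'_PVC = ln(0.0106/0.00741)/(2πk) = 0.3580/(2π·0.183) = 0.3114 m·K/W
  R'_conv,out = 1/(2πr h) = 1/(2π·0.0106·6.11) = 2.457 m·K/W
ΣR = 2.769 m·K/W
ΔT = Q'·ΣR = 21.2 × 2.769 = 58.70 K
Heat flows outward, so T_out = T_in − ΔT = 90 − 58.70 = 31.3 °C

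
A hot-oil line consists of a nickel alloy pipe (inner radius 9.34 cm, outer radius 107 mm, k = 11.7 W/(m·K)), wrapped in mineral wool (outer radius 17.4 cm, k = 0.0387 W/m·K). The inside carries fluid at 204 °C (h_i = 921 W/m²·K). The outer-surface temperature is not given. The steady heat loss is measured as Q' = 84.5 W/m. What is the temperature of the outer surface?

T_out = 34.7 °C

Sum the resistances:
  R'_conv,in = 1/(2πr h) = 1/(2π·0.0934·921) = 0.001850 m·K/W
  R'_nickel alloy = ln(0.107/0.0934)/(2πk) = 0.1359/(2π·11.7) = 0.001849 m·K/W
  R'_mineral wool = ln(0.174/0.107)/(2πk) = 0.4862/(2π·0.0387) = 2.000 m·K/W
ΣR = 2.003 m·K/W
ΔT = Q'·ΣR = 84.5 × 2.003 = 169.3 K
Heat flows outward, so T_out = T_in − ΔT = 204 − 169.3 = 34.7 °C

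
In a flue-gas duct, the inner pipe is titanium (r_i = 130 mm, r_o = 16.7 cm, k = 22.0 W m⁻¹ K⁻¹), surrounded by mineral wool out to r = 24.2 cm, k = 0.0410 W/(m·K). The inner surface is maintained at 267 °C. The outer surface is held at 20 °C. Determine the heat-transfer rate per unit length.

Series thermal resistances, inner to outer:
  R'_titanium = ln(0.167/0.130)/(2πk) = 0.2505/(2π·22.0) = 0.001812 m·K/W
  R'_mineral wool = ln(0.242/0.167)/(2πk) = 0.3709/(2π·0.0410) = 1.440 m·K/W
ΣR = 0.001812 + 1.440 = 1.442 m·K/W
Q' = ΔT/ΣR = (267 °C − 20 °C)/1.442 = 171 W/m

Q' = 171 W/m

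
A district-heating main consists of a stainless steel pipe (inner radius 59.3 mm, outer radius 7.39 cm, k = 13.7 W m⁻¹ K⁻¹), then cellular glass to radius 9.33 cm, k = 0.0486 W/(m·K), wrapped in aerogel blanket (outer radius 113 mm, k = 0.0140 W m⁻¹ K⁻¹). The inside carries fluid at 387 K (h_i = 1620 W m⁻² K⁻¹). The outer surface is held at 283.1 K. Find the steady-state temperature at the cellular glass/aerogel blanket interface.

T = 359.9 K

Series thermal resistances, inner to outer:
  R'_conv,in = 1/(2πr h) = 1/(2π·0.0593·1620) = 0.001657 m·K/W
  R'_stainless steel = ln(0.0739/0.0593)/(2πk) = 0.2201/(2π·13.7) = 0.002557 m·K/W
  R'_cellular glass = ln(0.0933/0.0739)/(2πk) = 0.2331/(2π·0.0486) = 0.7634 m·K/W
  R'_aerogel blanket = ln(0.113/0.0933)/(2πk) = 0.1916/(2π·0.0140) = 2.178 m·K/W
ΣR = 0.001657 + 0.002557 + 0.7634 + 2.178 = 2.946 m·K/W
Q' = ΔT/ΣR = (387 K − 283.1 K)/2.946 = 35.27 W/m
From the inner boundary to the cellular glass/aerogel blanket interface, ΣR_partial = 0.7676 m·K/W.
T_interface = T_in − Q'·ΣR_partial = 387 K − (35.27)(0.7676) = 359.9 K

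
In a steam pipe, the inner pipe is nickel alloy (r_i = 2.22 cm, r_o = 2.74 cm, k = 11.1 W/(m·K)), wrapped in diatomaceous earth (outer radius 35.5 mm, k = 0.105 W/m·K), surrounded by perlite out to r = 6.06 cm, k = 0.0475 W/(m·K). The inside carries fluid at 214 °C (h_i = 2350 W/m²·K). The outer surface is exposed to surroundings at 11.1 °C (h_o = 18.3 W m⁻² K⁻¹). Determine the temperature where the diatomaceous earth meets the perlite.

Series thermal resistances, inner to outer:
  R'_conv,in = 1/(2πr h) = 1/(2π·0.0222·2350) = 0.003051 m·K/W
  R'_nickel alloy = ln(0.0274/0.0222)/(2πk) = 0.2105/(2π·11.1) = 0.003018 m·K/W
  R'_diatomaceous earth = ln(0.0355/0.0274)/(2πk) = 0.2590/(2π·0.105) = 0.3926 m·K/W
  R'_perlite = ln(0.0606/0.0355)/(2πk) = 0.5348/(2π·0.0475) = 1.792 m·K/W
  R'_conv,out = 1/(2πr h) = 1/(2π·0.0606·18.3) = 0.1435 m·K/W
ΣR = 0.003051 + 0.003018 + 0.3926 + 1.792 + 0.1435 = 2.334 m·K/W
Q' = ΔT/ΣR = (214 °C − 11.1 °C)/2.334 = 86.93 W/m
From the inner boundary to the diatomaceous earth/perlite interface, ΣR_partial = 0.3987 m·K/W.
T_interface = T_in − Q'·ΣR_partial = 214 °C − (86.93)(0.3987) = 179 °C

T = 179 °C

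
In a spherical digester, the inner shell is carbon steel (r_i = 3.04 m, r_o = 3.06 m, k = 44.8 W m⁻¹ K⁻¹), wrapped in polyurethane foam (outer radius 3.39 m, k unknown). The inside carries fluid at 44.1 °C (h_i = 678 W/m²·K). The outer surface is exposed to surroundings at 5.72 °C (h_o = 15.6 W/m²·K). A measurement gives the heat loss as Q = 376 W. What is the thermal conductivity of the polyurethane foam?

ΣR = ΔT/Q = |44.1 − 5.72|/376 = 0.1021 K/W
Known resistances:
  R_conv,in = 1/(4πr²h) = 1/(4π·3.04²·678) = 1.270×10^-5 K/W
  R_carbon steel = (1/3.04 − 1/3.06)/(4πk) = 0.002150/(4π·44.8) = 3.819×10^-6 K/W
  R_conv,out = 1/(4πr²h) = 1/(4π·3.39²·15.6) = 4.439×10^-4 K/W
R_polyurethane foam = ΣR − ΣR_known = 0.1021 − 4.604×10^-4 = 0.1016 K/W
(1/r₁−1/r₂)/(4πk) = 0.1016 ⇒ k = 0.03181/(4π·0.1016) = 0.0249 W/m·K

k = 0.0249 W/m·K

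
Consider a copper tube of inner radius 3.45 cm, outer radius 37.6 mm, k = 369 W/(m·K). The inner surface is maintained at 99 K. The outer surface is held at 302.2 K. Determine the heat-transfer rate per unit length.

Q' = 2πk·ΔT/ln(r₂/r₁) = 2π × 369 × 203.2 / ln(0.0376/0.0345) = 5.48×10^6 W/m

Q' = 5.48×10^6 W/m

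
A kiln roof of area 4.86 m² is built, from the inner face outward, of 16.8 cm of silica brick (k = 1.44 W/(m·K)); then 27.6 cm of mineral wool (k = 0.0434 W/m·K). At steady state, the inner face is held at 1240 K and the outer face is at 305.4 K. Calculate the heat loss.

Treat each layer as a resistance in series:
  R_silica brick = L/(kA) = 0.168/(1.44·4.86) = 0.02401 K/W
  R_mineral wool = L/(kA) = 0.276/(0.0434·4.86) = 1.309 K/W
ΣR = 0.02401 + 1.309 = 1.333 K/W
Q = ΔT/ΣR = (1240 K − 305.4 K)/1.333 = 701 W

Q = 701 W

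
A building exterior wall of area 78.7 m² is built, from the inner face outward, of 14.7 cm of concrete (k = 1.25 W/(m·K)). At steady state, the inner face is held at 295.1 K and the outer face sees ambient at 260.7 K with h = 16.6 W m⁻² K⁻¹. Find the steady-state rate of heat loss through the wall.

Resistance network (inner→outer):
  R_concrete = L/(kA) = 0.147/(1.25·78.7) = 0.001494 K/W
  R_conv,out = 1/(hA) = 1/(16.6·78.7) = 7.655×10^-4 K/W
ΣR = 0.001494 + 7.655×10^-4 = 0.002260 K/W
Q = ΔT/ΣR = (295.1 K − 260.7 K)/0.002260 = 15200 W

Q = 15.2 kW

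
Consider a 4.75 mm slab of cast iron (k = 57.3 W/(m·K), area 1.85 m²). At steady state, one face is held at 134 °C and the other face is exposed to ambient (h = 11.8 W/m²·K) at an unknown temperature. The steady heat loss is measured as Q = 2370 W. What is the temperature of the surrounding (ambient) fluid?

Sum the resistances:
  R_cast iron = L/(kA) = 0.00475/(57.3·1.85) = 4.481×10^-5 K/W
  R_conv,out = 1/(hA) = 1/(11.8·1.85) = 0.04581 K/W
ΣR = 0.04585 K/W
ΔT = Q·ΣR = 2370 × 0.04585 = 108.7 K
Heat flows outward, so T_out = T_in − ΔT = 134 − 108.7 = 25.3 °C

T_out = 25.3 °C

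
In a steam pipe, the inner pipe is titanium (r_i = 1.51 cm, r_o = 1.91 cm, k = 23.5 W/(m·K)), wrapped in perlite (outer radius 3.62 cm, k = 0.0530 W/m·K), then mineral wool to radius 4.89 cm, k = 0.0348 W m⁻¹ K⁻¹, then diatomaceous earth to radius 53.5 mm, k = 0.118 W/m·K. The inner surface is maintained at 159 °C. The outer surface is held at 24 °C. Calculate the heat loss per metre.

Resistance network (inner→outer):
  R'_titanium = ln(0.0191/0.0151)/(2πk) = 0.2350/(2π·23.5) = 0.001592 m·K/W
  R'_perlite = ln(0.0362/0.0191)/(2πk) = 0.6394/(2π·0.0530) = 1.920 m·K/W
  R'_mineral wool = ln(0.0489/0.0362)/(2πk) = 0.3007/(2π·0.0348) = 1.375 m·K/W
  R'_diatomaceous earth = ln(0.0535/0.0489)/(2πk) = 0.08990/(2π·0.118) = 0.1213 m·K/W
ΣR = 0.001592 + 1.920 + 1.375 + 0.1213 = 3.418 m·K/W
Q' = ΔT/ΣR = (159 °C − 24 °C)/3.418 = 39.5 W/m

Q' = 39.5 W/m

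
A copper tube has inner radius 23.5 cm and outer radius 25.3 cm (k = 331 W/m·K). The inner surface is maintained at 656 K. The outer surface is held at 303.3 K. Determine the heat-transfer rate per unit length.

Q' = 2πk·ΔT/ln(r₂/r₁) = 2π × 331 × 352.7 / ln(0.253/0.235) = 9.94×10^6 W/m

Q' = 9.94×10^6 W/m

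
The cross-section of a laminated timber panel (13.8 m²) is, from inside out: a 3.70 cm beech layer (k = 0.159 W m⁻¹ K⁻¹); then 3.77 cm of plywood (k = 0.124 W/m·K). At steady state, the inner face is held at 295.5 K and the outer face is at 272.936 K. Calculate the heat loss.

Treat each layer as a resistance in series:
  R_beech = L/(kA) = 0.0370/(0.159·13.8) = 0.01686 K/W
  R_plywood = L/(kA) = 0.0377/(0.124·13.8) = 0.02203 K/W
ΣR = 0.01686 + 0.02203 = 0.03889 K/W
Q = ΔT/ΣR = (295.5 K − 272.936 K)/0.03889 = 580 W

Q = 580 W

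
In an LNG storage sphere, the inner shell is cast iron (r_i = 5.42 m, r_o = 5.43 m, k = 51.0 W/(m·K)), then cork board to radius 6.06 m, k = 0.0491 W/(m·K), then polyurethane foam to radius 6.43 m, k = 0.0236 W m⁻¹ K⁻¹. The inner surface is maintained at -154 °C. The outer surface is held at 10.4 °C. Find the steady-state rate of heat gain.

Q = 2.61 kW

Series thermal resistances, inner to outer:
  R_cast iron = (1/5.42 − 1/5.43)/(4πk) = 3.398×10^-4/(4π·51.0) = 5.302×10^-7 K/W
  R_cork board = (1/5.43 − 1/6.06)/(4πk) = 0.01915/(4π·0.0491) = 0.03103 K/W
  R_polyurethane foam = (1/6.06 − 1/6.43)/(4πk) = 0.009496/(4π·0.0236) = 0.03202 K/W
ΣR = 5.302×10^-7 + 0.03103 + 0.03202 = 0.06305 K/W
Q = ΔT/ΣR = (-154 °C − 10.4 °C)/0.06305 = -2610 W
(Negative Q ⇒ heat flows inward; heat gain = 2610 W.)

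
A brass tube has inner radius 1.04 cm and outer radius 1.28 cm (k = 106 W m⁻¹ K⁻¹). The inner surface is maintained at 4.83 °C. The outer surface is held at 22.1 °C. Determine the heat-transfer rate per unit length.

Q' = 2πk·ΔT/ln(r₂/r₁) = 2π × 106 × 17.27 / ln(0.0128/0.0104) = 55400 W/m

Q' = 55400 W/m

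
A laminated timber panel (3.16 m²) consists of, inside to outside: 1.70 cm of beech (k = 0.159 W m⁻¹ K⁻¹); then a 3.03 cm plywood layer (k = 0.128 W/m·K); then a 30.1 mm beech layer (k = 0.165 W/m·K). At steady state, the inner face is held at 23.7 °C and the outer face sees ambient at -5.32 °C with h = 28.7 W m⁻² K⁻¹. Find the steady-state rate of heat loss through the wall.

Treat each layer as a resistance in series:
  R_beech = L/(kA) = 0.0170/(0.159·3.16) = 0.03383 K/W
  R_plywood = L/(kA) = 0.0303/(0.128·3.16) = 0.07491 K/W
  R_beech = L/(kA) = 0.0301/(0.165·3.16) = 0.05773 K/W
  R_conv,out = 1/(hA) = 1/(28.7·3.16) = 0.01103 K/W
ΣR = 0.03383 + 0.07491 + 0.05773 + 0.01103 = 0.1775 K/W
Q = ΔT/ΣR = (23.7 °C − -5.32 °C)/0.1775 = 163 W

Q = 163 W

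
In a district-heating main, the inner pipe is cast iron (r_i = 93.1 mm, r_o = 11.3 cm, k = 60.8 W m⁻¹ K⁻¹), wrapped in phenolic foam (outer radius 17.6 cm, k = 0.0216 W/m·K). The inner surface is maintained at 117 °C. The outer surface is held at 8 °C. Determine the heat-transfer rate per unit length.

Resistance network (inner→outer):
  R'_cast iron = ln(0.113/0.0931)/(2πk) = 0.1937/(2π·60.8) = 5.071×10^-4 m·K/W
  R'_phenolic foam = ln(0.176/0.113)/(2πk) = 0.4431/(2π·0.0216) = 3.265 m·K/W
ΣR = 5.071×10^-4 + 3.265 = 3.266 m·K/W
Q' = ΔT/ΣR = (117 °C − 8 °C)/3.266 = 33.4 W/m

Q' = 33.4 W/m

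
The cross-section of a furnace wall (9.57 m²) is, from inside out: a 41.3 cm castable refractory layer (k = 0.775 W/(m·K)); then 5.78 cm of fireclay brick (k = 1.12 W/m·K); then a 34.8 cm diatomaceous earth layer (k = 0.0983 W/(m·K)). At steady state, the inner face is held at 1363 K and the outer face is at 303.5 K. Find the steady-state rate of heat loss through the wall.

Q = 2.46 kW

Treat each layer as a resistance in series:
  R_castable refractory = L/(kA) = 0.413/(0.775·9.57) = 0.05568 K/W
  R_fireclay brick = L/(kA) = 0.0578/(1.12·9.57) = 0.005393 K/W
  R_diatomaceous earth = L/(kA) = 0.348/(0.0983·9.57) = 0.3699 K/W
ΣR = 0.05568 + 0.005393 + 0.3699 = 0.4310 K/W
Q = ΔT/ΣR = (1363 K − 303.5 K)/0.4310 = 2460 W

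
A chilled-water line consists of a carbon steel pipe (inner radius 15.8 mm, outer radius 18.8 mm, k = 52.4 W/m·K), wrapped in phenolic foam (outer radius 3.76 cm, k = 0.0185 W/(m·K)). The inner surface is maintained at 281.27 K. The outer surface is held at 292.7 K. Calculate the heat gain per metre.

Treat each layer as a resistance in series:
  R'_carbon steel = ln(0.0188/0.0158)/(2πk) = 0.1738/(2π·52.4) = 5.280×10^-4 m·K/W
  R'_phenolic foam = ln(0.0376/0.0188)/(2πk) = 0.6931/(2π·0.0185) = 5.963 m·K/W
ΣR = 5.280×10^-4 + 5.963 = 5.964 m·K/W
Q' = ΔT/ΣR = (281.27 K − 292.7 K)/5.964 = -1.92 W/m
(Negative Q' ⇒ heat flows inward; heat gain = 1.92 W/m.)

Q' = 1.92 W/m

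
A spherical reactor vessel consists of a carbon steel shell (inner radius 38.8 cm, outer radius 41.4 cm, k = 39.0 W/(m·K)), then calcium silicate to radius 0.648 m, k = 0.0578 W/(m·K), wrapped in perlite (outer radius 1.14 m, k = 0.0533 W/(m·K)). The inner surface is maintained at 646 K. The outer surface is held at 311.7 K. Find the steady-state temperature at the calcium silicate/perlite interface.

Resistance network (inner→outer):
  R_carbon steel = (1/0.388 − 1/0.414)/(4πk) = 0.1619/(4π·39.0) = 3.303×10^-4 K/W
  R_calcium silicate = (1/0.414 − 1/0.648)/(4πk) = 0.8722/(4π·0.0578) = 1.201 K/W
  R_perlite = (1/0.648 − 1/1.14)/(4πk) = 0.6660/(4π·0.0533) = 0.9944 K/W
ΣR = 3.303×10^-4 + 1.201 + 0.9944 = 2.196 K/W
Q = ΔT/ΣR = (646 K − 311.7 K)/2.196 = 152.2 W
From the inner boundary to the calcium silicate/perlite interface, ΣR_partial = 1.201 K/W.
T_interface = T_in − Q·ΣR_partial = 646 K − (152.2)(1.201) = 463 K

T = 463 K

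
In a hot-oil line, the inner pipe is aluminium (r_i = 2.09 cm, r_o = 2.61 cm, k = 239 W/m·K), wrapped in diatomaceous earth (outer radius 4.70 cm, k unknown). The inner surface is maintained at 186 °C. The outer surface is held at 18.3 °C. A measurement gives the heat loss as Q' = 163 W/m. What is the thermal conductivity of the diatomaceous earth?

k = 0.0910 W/m·K

ΣR = ΔT/Q' = |186 − 18.3|/163 = 1.029 m·K/W
Known resistances:
  R'_aluminium = ln(0.0261/0.0209)/(2πk) = 0.2222/(2π·239) = 1.480×10^-4 m·K/W
R_diatomaceous earth = ΣR − ΣR_known = 1.029 − 1.480×10^-4 = 1.029 m·K/W
ln(r₂/r₁)/(2πk) = 1.029 ⇒ k = 0.5882/(2π·1.029) = 0.0910 W/m·K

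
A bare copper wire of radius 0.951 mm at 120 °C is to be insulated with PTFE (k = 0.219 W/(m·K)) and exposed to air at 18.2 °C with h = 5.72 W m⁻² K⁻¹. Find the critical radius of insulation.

r_cr = 3.83 cm

For a cylinder, r_cr = k_ins/h = 0.219/5.72 = 0.0383 m = 3.83 cm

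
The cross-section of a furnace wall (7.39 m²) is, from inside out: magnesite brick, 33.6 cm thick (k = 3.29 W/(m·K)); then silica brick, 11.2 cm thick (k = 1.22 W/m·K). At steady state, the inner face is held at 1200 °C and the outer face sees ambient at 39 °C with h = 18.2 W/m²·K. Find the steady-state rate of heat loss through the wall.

Q = 34.5 kW

Resistance network (inner→outer):
  R_magnesite brick = L/(kA) = 0.336/(3.29·7.39) = 0.01382 K/W
  R_silica brick = L/(kA) = 0.112/(1.22·7.39) = 0.01242 K/W
  R_conv,out = 1/(hA) = 1/(18.2·7.39) = 0.007435 K/W
ΣR = 0.01382 + 0.01242 + 0.007435 = 0.03368 K/W
Q = ΔT/ΣR = (1200 °C − 39 °C)/0.03368 = 34500 W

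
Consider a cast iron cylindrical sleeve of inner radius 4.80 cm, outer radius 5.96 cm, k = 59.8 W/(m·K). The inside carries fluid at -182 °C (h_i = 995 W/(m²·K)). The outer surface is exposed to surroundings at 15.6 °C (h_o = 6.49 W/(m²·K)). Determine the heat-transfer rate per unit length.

Resistance network (inner→outer):
  R'_conv,in = 1/(2πr h) = 1/(2π·0.0480·995) = 0.003332 m·K/W
  R'_cast iron = ln(0.0596/0.0480)/(2πk) = 0.2165/(2π·59.8) = 5.761×10^-4 m·K/W
  R'_conv,out = 1/(2πr h) = 1/(2π·0.0596·6.49) = 0.4115 m·K/W
ΣR = 0.003332 + 5.761×10^-4 + 0.4115 = 0.4154 m·K/W
Q' = ΔT/ΣR = (-182 °C − 15.6 °C)/0.4154 = -476 W/m
(Negative Q' ⇒ heat flows inward; heat gain = 476 W/m.)

Q' = 476 W/m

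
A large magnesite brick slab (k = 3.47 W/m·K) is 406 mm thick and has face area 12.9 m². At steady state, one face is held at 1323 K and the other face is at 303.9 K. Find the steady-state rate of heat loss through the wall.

Q = kA·ΔT/L = 3.47 × 12.9 × |1323 K − 303.9 K| / 0.406 = 1.12×10^5 W

Q = 1.12×10^5 W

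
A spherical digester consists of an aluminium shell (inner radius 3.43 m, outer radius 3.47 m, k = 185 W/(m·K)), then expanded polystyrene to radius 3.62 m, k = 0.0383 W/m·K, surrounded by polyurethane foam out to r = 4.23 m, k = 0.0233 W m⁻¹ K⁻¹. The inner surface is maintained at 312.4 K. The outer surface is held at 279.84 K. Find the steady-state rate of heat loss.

Q = 202 W

Series thermal resistances, inner to outer:
  R_aluminium = (1/3.43 − 1/3.47)/(4πk) = 0.003361/(4π·185) = 1.446×10^-6 K/W
  R_expanded polystyrene = (1/3.47 − 1/3.62)/(4πk) = 0.01194/(4π·0.0383) = 0.02481 K/W
  R_polyurethane foam = (1/3.62 − 1/4.23)/(4πk) = 0.03984/(4π·0.0233) = 0.1361 K/W
ΣR = 1.446×10^-6 + 0.02481 + 0.1361 = 0.1609 K/W
Q = ΔT/ΣR = (312.4 K − 279.84 K)/0.1609 = 202 W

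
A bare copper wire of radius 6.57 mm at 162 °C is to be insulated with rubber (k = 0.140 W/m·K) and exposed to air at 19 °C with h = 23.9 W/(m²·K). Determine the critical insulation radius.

For a cylinder, r_cr = k_ins/h = 0.140/23.9 = 0.00586 m = 0.586 cm

r_cr = 0.586 cm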